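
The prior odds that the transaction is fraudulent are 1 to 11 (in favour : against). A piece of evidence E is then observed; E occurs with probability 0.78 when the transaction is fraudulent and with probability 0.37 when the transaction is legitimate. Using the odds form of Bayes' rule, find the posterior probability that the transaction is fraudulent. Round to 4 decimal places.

Prior odds = 1/11 = 0.090909.
Likelihood ratio for E = 0.78/0.37 = 2.1081.
Posterior odds = prior odds × LR = 0.19165.
Posterior probability = odds/(1+odds) = 0.19165/1.1916 = 0.1608.

Posterior probability ≈ 0.1608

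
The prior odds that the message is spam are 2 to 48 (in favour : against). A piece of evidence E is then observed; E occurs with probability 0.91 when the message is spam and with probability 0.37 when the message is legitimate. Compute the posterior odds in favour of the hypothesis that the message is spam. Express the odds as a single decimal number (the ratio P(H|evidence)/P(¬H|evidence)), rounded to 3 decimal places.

Posterior odds ≈ 0.102

Prior odds = 2/48 = 0.041667. In log-odds, ln(0.041667) = -3.1781.
Add log likelihood ratio: ln(2.4595) = 0.89994.
Posterior log-odds = -2.2781, so posterior odds = exp(-2.2781) = 0.10248.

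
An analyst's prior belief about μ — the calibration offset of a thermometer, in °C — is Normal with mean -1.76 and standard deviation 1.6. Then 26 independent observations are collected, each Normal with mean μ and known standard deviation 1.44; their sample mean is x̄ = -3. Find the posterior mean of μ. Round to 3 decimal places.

Posterior mean ≈ -2.963

With known σ, the Normal prior is conjugate. Weight on the data is w = (n/σ²)/(n/σ² + 1/τ₀²) = 12.5386/(12.5386+0.390625) = 0.96979.
Posterior mean = w·x̄ + (1−w)·μ₀ = 0.96979·-3 + 0.030213·-1.76 = -2.963.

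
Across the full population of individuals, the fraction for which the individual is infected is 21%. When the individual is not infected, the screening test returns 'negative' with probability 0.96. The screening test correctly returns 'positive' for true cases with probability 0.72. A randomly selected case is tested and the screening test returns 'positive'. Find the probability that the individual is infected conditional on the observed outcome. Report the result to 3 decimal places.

Let H be the event that the individual is infected. P(H) = 0.21, so P(¬H) = 0.79. With E the 'positive' result, P(E|H) = 0.72 and P(E|¬H) = 0.04.
P(E) = 0.72·0.21 + 0.04·0.79 = 0.15120 + 0.031600 = 0.18280.
By Bayes' theorem, P(H|E) = 0.15120 / 0.18280 = 0.827.

P(H | E) ≈ 0.827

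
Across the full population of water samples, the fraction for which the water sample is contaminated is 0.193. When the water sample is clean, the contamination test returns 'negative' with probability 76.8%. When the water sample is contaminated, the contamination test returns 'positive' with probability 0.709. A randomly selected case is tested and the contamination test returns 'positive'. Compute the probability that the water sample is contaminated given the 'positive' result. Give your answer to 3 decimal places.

Write H for 'the water sample is contaminated'. Prior odds H:¬H = 0.193/0.807 = 0.23916. For the 'positive' outcome, the likelihood ratio is 0.709/0.232 = 3.0560.
Posterior odds = 0.23916 × 3.0560 = 0.73087, so P(H|E) = 0.73087/(1+0.73087) = 0.422.

P(H | E) ≈ 0.422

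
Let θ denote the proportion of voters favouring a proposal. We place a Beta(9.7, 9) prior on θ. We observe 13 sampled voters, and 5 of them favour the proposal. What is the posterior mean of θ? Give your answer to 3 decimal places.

Posterior mean ≈ 0.464

The binomial likelihood is conjugate to the Beta prior: with 5 successes and 8 failures, the posterior is Beta(9.7+5, 9+8) = Beta(14.7, 17).
Posterior mean = α/(α+β) = 14.7/31.7 = 0.464.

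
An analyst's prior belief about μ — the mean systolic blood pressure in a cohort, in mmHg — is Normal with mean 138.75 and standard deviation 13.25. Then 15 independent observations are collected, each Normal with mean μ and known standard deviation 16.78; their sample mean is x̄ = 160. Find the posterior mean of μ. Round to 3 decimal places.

Posterior mean ≈ 157.947

With known σ, the Normal prior is conjugate. Weight on the data is w = (n/σ²)/(n/σ² + 1/τ₀²) = 0.0532730/(0.0532730+0.00569598) = 0.90341.
Posterior mean = w·x̄ + (1−w)·μ₀ = 0.90341·160 + 0.096593·138.75 = 157.947.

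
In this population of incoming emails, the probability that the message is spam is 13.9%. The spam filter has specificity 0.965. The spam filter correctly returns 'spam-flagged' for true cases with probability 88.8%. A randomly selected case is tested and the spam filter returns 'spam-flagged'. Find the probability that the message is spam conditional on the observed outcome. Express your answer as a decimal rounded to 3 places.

Let H be the event that the message is spam. P(H) = 0.139, so P(¬H) = 0.861. With E the 'spam-flagged' result, P(E|H) = 0.888 and P(E|¬H) = 0.035.
P(E) = 0.888·0.139 + 0.035·0.861 = 0.12343 + 0.030135 = 0.15357.
By Bayes' theorem, P(H|E) = 0.12343 / 0.15357 = 0.804.

P(H | E) ≈ 0.804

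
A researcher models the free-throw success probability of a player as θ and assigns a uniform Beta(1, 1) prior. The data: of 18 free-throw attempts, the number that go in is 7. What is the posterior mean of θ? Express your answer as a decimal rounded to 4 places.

Posterior mean ≈ 0.4000

The binomial likelihood is conjugate to the Beta prior: with 7 successes and 11 failures, the posterior is Beta(1+7, 1+11) = Beta(8, 12).
E[θ | data] = 8/(8+12) = 0.4000.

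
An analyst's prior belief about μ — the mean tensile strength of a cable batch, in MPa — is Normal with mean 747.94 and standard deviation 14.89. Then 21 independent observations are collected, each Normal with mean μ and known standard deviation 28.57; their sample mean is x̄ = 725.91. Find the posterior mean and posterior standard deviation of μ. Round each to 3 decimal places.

With known σ, the Normal prior is conjugate. Weight on the data is w = (n/σ²)/(n/σ² + 1/τ₀²) = 0.0257276/(0.0257276+0.00451035) = 0.85084.
Posterior mean = w·x̄ + (1−w)·μ₀ = 0.85084·725.91 + 0.14916·747.94 = 729.196. Posterior variance = 1/(0.0257276+0.00451035) = 33.0711, so SD = 5.751.

Posterior mean ≈ 729.196; posterior SD ≈ 5.751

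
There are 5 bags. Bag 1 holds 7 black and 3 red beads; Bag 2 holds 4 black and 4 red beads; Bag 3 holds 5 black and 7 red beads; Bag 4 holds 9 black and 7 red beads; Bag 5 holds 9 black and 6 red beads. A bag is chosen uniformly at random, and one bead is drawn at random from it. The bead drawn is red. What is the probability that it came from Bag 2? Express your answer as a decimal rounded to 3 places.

P(red|Bag 1) = 0.3; P(red|Bag 2) = 0.5; P(red|Bag 3) = 0.5833; P(red|Bag 4) = 0.4375; P(red|Bag 5) = 0.4.
Prior × likelihood for each source: 0.2·0.3=0.06000, 0.2·0.5=0.1000, 0.2·0.5833=0.1167, 0.2·0.4375=0.08750, 0.2·0.4=0.08000. Summing gives P(red) = 0.44417.
P(Bag 2 | red) = 0.1000 / 0.44417 = 0.225.

Posterior probability ≈ 0.225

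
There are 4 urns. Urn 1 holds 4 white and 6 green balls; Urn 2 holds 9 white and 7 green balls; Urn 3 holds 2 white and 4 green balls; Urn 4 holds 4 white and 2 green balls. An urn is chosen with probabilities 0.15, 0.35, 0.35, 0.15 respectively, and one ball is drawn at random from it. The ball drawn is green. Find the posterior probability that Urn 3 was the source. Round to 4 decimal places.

Posterior probability ≈ 0.4432

Tabulate prior·likelihood by source: [1] prior 0.15, lik 0.6, product 0.09000; [2] prior 0.35, lik 0.4375, product 0.1531; [3] prior 0.35, lik 0.6667, product 0.2333; [4] prior 0.15, lik 0.3333, product 0.05000.
Normalizing constant = 0.52646; the posterior for Urn 3 is its product over the sum, 0.2333/0.52646 = 0.4432.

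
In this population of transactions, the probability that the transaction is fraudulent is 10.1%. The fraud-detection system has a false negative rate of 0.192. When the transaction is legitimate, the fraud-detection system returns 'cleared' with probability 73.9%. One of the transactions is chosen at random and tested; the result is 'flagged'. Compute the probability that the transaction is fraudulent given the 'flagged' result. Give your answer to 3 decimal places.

Write H for 'the transaction is fraudulent'. Prior odds H:¬H = 0.101/0.899 = 0.11235. For the 'flagged' outcome, the likelihood ratio is 0.808/0.261 = 3.0958.
Posterior odds = 0.11235 × 3.0958 = 0.34780, so P(H|E) = 0.34780/(1+0.34780) = 0.258.

P(H | E) ≈ 0.258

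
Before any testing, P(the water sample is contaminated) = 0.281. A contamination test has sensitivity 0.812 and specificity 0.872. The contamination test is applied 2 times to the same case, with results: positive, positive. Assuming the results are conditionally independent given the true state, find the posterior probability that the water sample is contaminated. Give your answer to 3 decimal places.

With H the event that the water sample is contaminated, the joint likelihood of the observed sequence is P(data|H) = 0.812·0.812 = 0.65934 and P(data|¬H) = 0.128·0.128 = 0.016384.
Bayes: P(H|data) = 0.281·0.65934 / (0.281·0.65934 + 0.719·0.016384) = 0.18528/0.19706 = 0.9402.

Posterior P(H) ≈ 0.940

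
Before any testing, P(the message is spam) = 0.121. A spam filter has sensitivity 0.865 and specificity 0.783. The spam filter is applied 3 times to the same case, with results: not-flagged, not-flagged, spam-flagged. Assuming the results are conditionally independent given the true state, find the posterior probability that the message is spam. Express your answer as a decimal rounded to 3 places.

Posterior P(H) ≈ 0.016

With H the event that the message is spam, the joint likelihood of the observed sequence is P(data|H) = 0.135·0.135·0.865 = 0.015765 and P(data|¬H) = 0.783·0.783·0.217 = 0.13304.
Bayes: P(H|data) = 0.121·0.015765 / (0.121·0.015765 + 0.879·0.13304) = 0.0019075/0.11885 = 0.0160.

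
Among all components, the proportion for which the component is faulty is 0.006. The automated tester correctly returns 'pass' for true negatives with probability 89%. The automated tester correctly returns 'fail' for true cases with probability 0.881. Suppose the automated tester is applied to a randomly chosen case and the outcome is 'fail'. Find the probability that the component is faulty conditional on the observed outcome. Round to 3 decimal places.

Let H be the event that the component is faulty. P(H) = 0.006, so P(¬H) = 0.994. With E the 'fail' result, P(E|H) = 0.881 and P(E|¬H) = 0.11.
P(E) = 0.881·0.006 + 0.11·0.994 = 0.0052860 + 0.10934 = 0.11463.
By Bayes' theorem, P(H|E) = 0.0052860 / 0.11463 = 0.046.

P(H | E) ≈ 0.046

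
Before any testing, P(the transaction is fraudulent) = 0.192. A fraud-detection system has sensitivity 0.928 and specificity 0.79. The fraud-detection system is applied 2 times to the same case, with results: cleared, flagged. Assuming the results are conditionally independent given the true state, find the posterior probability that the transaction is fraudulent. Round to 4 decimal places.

Posterior P(H) ≈ 0.0873

With H the event that the transaction is fraudulent, the joint likelihood of the observed sequence is P(data|H) = 0.072·0.928 = 0.066816 and P(data|¬H) = 0.79·0.21 = 0.16590.
Bayes: P(H|data) = 0.192·0.066816 / (0.192·0.066816 + 0.808·0.16590) = 0.012829/0.14688 = 0.0873.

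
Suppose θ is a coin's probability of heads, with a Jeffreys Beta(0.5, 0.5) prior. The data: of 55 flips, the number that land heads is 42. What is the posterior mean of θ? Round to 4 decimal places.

Posterior mean ≈ 0.7589

The binomial likelihood is conjugate to the Beta prior: with 42 successes and 13 failures, the posterior is Beta(0.5+42, 0.5+13) = Beta(42.5, 13.5).
E[θ | data] = 42.5/(42.5+13.5) = 0.7589.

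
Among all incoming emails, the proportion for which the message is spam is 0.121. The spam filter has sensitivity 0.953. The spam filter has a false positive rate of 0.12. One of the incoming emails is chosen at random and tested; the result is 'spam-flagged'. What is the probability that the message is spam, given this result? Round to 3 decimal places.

Let H be the event that the message is spam. P(H) = 0.121, so P(¬H) = 0.879. With E the 'spam-flagged' result, P(E|H) = 0.953 and P(E|¬H) = 0.12.
P(E) = 0.953·0.121 + 0.12·0.879 = 0.11531 + 0.10548 = 0.22079.
By Bayes' theorem, P(H|E) = 0.11531 / 0.22079 = 0.522.

P(H | E) ≈ 0.522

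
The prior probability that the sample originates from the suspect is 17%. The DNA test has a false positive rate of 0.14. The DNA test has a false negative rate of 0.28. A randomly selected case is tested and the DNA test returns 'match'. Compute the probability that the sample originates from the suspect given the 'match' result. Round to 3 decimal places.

Write H for 'the sample originates from the suspect'. Prior odds H:¬H = 0.17/0.83 = 0.20482. For the 'match' outcome, the likelihood ratio is 0.72/0.14 = 5.1429.
Posterior odds = 0.20482 × 5.1429 = 1.0534, so P(H|E) = 1.0534/(1+1.0534) = 0.513.

P(H | E) ≈ 0.513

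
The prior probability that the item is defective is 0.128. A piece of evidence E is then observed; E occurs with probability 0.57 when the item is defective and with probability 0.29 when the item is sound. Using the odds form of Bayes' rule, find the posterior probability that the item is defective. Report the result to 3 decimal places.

Posterior probability ≈ 0.224

Prior odds = 0.128/(1−0.128) = 0.14679. In log-odds, ln(0.14679) = -1.9188.
Add log likelihood ratio: ln(1.9655) = 0.67576.
Posterior log-odds = -1.2430, so posterior odds = exp(-1.2430) = 0.28852. Converting, P(H|E) = 0.28852/1.2885 = 0.224.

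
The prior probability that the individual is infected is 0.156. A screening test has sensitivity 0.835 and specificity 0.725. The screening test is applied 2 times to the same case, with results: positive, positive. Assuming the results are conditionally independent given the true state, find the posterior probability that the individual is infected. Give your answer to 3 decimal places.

Posterior P(H) ≈ 0.630

Let H be the event that the individual is infected; start with P(H) = 0.156. P('positive'|H) = 0.835, P('positive'|¬H) = 0.275.
Update on result 1 ('positive'): P(H) ← 0.835·0.1560 / (0.835·0.1560 + 0.275·0.8440) = 0.13026/0.36236 = 0.3595.
Update on result 2 ('positive'): P(H) ← 0.835·0.3595 / (0.835·0.3595 + 0.275·0.6405) = 0.30016/0.47631 = 0.6302.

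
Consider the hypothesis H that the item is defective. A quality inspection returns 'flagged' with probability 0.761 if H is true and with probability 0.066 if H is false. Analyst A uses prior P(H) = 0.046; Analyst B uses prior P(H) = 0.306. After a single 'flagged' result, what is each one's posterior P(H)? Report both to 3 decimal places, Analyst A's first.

P('+'|H) = 0.761, P('+'|¬H) = 0.066.
Analyst A: numerator 0.761·0.046 = 0.035006; evidence = 0.035006+0.066·0.954 = 0.097970; posterior = 0.357.
Analyst B: numerator 0.761·0.306 = 0.23287; evidence = 0.23287+0.066·0.694 = 0.27867; posterior = 0.836.

Analyst A: 0.357; Analyst B: 0.836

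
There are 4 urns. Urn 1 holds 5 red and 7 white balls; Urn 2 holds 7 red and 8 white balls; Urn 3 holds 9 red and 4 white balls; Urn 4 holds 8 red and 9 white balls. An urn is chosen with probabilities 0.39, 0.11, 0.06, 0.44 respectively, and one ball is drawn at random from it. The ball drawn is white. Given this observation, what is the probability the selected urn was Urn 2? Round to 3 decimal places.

Posterior probability ≈ 0.109

P(white|Urn 1) = 0.5833; P(white|Urn 2) = 0.5333; P(white|Urn 3) = 0.3077; P(white|Urn 4) = 0.5294.
Prior × likelihood for each source: 0.39·0.5833=0.2275, 0.11·0.5333=0.05867, 0.06·0.3077=0.01846, 0.44·0.5294=0.2329. Summing gives P(white) = 0.53757.
P(Urn 2 | white) = 0.05867 / 0.53757 = 0.109.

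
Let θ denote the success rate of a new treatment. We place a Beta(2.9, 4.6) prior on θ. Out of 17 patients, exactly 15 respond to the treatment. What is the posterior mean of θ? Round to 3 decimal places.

The binomial likelihood is conjugate to the Beta prior: with 15 successes and 2 failures, the posterior is Beta(2.9+15, 4.6+2) = Beta(17.9, 6.6).
E[θ | data] = 17.9/(17.9+6.6) = 0.731.

Posterior mean ≈ 0.731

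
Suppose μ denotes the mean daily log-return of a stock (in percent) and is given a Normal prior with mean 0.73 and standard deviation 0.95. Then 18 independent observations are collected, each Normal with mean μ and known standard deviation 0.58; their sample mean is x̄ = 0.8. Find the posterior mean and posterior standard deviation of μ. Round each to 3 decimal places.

Prior precision 1/τ₀² = 1/0.95² = 1.10803; data precision n/σ² = 18/0.58² = 53.5077.
Posterior precision = 1.10803 + 53.5077 = 54.6158, giving posterior SD = 1/√54.6158 = 0.135.
Posterior mean = (1.10803·0.73 + 53.5077·0.8) / 54.6158 = 0.799.

Posterior mean ≈ 0.799; posterior SD ≈ 0.135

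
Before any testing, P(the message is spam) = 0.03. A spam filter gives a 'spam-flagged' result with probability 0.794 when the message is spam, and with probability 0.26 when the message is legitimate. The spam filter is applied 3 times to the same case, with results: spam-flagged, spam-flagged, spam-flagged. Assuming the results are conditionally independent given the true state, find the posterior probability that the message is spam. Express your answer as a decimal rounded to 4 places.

Let H be the event that the message is spam; start with P(H) = 0.03. P('spam-flagged'|H) = 0.794, P('spam-flagged'|¬H) = 0.26.
Update on result 1 ('spam-flagged'): P(H) ← 0.794·0.0300 / (0.794·0.0300 + 0.26·0.9700) = 0.023820/0.27602 = 0.0863.
Update on result 2 ('spam-flagged'): P(H) ← 0.794·0.0863 / (0.794·0.0863 + 0.26·0.9137) = 0.068521/0.30608 = 0.2239.
Update on result 3 ('spam-flagged'): P(H) ← 0.794·0.2239 / (0.794·0.2239 + 0.26·0.7761) = 0.17775/0.37954 = 0.4683.

Posterior P(H) ≈ 0.4683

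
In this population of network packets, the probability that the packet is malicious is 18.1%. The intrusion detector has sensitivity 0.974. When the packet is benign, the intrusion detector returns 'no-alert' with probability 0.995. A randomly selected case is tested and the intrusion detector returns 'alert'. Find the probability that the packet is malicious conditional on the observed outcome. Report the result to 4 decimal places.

Let H be the event that the packet is malicious. P(H) = 0.181, so P(¬H) = 0.819. With E the 'alert' result, P(E|H) = 0.974 and P(E|¬H) = 0.005.
P(E) = 0.974·0.181 + 0.005·0.819 = 0.17629 + 0.0040950 = 0.18039.
By Bayes' theorem, P(H|E) = 0.17629 / 0.18039 = 0.9773.

P(H | E) ≈ 0.9773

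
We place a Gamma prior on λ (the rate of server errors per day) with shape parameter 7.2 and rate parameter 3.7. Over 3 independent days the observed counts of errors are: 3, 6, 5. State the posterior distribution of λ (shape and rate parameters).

Posterior: Gamma(shape=21.2, rate=6.7)

Total count ∑xᵢ = 14 over n = 3 days.
Gamma is conjugate to the Poisson likelihood: posterior is Gamma(shape = 7.2+14 = 21.2, rate = 3.7+3 = 6.7).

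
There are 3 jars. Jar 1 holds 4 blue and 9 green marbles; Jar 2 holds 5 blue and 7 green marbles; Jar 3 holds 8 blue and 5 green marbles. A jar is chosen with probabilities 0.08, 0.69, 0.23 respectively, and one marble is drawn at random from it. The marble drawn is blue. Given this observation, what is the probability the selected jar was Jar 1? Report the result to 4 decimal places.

P(blue|Jar 1) = 0.3077; P(blue|Jar 2) = 0.4167; P(blue|Jar 3) = 0.6154.
Prior × likelihood for each source: 0.08·0.3077=0.02462, 0.69·0.4167=0.2875, 0.23·0.6154=0.1415. Summing gives P(blue) = 0.45365.
P(Jar 1 | blue) = 0.02462 / 0.45365 = 0.0543.

Posterior probability ≈ 0.0543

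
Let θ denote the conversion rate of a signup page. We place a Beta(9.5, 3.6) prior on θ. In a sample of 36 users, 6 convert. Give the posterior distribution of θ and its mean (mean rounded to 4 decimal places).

The binomial likelihood is conjugate to the Beta prior: with 6 successes and 30 failures, the posterior is Beta(9.5+6, 3.6+30) = Beta(15.5, 33.6).
Posterior mean = α/(α+β) = 15.5/49.1 = 0.3157.

Posterior: Beta(15.5, 33.6); mean ≈ 0.3157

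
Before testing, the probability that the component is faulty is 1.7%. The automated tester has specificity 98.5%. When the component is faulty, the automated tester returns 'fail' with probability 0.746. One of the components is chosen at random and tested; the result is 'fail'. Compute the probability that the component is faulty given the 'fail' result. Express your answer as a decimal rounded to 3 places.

Write H for 'the component is faulty'. Prior odds H:¬H = 0.017/0.983 = 0.017294. For the 'fail' outcome, the likelihood ratio is 0.746/0.015 = 49.733.
Posterior odds = 0.017294 × 49.733 = 0.86009, so P(H|E) = 0.86009/(1+0.86009) = 0.462.

P(H | E) ≈ 0.462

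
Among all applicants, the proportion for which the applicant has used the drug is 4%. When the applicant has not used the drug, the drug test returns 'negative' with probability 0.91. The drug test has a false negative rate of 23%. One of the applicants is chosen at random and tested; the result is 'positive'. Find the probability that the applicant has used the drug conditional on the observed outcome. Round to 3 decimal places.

P(H | E) ≈ 0.263

Write H for 'the applicant has used the drug'. Prior odds H:¬H = 0.04/0.96 = 0.041667. For the 'positive' outcome, the likelihood ratio is 0.77/0.09 = 8.5556.
Posterior odds = 0.041667 × 8.5556 = 0.35648, so P(H|E) = 0.35648/(1+0.35648) = 0.263.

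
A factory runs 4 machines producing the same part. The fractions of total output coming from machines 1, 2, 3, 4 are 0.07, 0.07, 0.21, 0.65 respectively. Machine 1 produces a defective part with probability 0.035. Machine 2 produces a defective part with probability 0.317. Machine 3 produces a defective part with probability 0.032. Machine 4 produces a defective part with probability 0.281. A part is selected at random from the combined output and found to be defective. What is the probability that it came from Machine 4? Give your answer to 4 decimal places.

Posterior probability ≈ 0.8535

Tabulate prior·likelihood by source: [1] prior 0.07, lik 0.035, product 0.002450; [2] prior 0.07, lik 0.317, product 0.02219; [3] prior 0.21, lik 0.032, product 0.006720; [4] prior 0.65, lik 0.281, product 0.1827.
Normalizing constant = 0.21401; the posterior for Machine 4 is its product over the sum, 0.1827/0.21401 = 0.8535.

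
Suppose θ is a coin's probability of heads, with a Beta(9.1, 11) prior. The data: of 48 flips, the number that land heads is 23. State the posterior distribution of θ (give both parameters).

Observing 23 successes and 25 failures updates Beta(9.1, 11) by adding the success and failure counts to the two shape parameters: α = 9.1+23 = 32.1, β = 11+25 = 36.

Posterior: Beta(32.1, 36)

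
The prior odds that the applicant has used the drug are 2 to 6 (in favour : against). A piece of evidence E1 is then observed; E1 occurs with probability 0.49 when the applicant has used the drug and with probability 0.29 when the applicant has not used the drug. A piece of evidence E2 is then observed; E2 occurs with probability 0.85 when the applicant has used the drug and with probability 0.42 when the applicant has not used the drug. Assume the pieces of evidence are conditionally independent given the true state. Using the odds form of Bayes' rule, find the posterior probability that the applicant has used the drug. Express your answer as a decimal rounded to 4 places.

Prior odds = 2/6 = 0.33333.
Likelihood ratio for E1 = 0.49/0.29 = 1.6897.
Likelihood ratio for E2 = 0.85/0.42 = 2.0238.
Posterior odds = prior odds × LR₁ × LR₂ = 1.1398.
Posterior probability = odds/(1+odds) = 1.1398/2.1398 = 0.5327.

Posterior probability ≈ 0.5327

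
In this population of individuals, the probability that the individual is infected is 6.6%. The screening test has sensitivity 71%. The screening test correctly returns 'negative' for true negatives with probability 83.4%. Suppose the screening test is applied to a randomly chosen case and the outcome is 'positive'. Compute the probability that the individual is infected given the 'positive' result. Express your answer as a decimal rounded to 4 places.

P(H | E) ≈ 0.2321

Let H be the event that the individual is infected. P(H) = 0.066, so P(¬H) = 0.934. With E the 'positive' result, P(E|H) = 0.71 and P(E|¬H) = 0.166.
P(E) = 0.71·0.066 + 0.166·0.934 = 0.046860 + 0.15504 = 0.20190.
By Bayes' theorem, P(H|E) = 0.046860 / 0.20190 = 0.2321.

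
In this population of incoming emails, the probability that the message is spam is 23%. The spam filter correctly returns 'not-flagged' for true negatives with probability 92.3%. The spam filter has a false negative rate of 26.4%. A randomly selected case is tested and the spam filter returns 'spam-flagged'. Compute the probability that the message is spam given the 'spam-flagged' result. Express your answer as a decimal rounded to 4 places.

Write H for 'the message is spam'. Prior odds H:¬H = 0.23/0.77 = 0.29870. For the 'spam-flagged' outcome, the likelihood ratio is 0.736/0.077 = 9.5584.
Posterior odds = 0.29870 × 9.5584 = 2.8551, so P(H|E) = 2.8551/(1+2.8551) = 0.7406.

P(H | E) ≈ 0.7406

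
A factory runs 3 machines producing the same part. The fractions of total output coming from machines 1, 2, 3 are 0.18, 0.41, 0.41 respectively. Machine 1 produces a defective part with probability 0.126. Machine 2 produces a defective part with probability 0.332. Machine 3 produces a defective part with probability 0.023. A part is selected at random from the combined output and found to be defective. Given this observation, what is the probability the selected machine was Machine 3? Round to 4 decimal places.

Posterior probability ≈ 0.0561

Tabulate prior·likelihood by source: [1] prior 0.18, lik 0.126, product 0.02268; [2] prior 0.41, lik 0.332, product 0.1361; [3] prior 0.41, lik 0.023, product 0.009430.
Normalizing constant = 0.16823; the posterior for Machine 3 is its product over the sum, 0.009430/0.16823 = 0.0561.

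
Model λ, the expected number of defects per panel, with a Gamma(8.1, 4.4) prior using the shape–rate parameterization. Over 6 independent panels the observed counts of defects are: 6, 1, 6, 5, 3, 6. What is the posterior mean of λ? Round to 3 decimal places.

Posterior mean ≈ 3.375

Total count ∑xᵢ = 27 over n = 6 panels.
Gamma is conjugate to the Poisson likelihood: posterior is Gamma(shape = 8.1+27 = 35.1, rate = 4.4+6 = 10.4).
Posterior mean = shape/rate = 35.1/10.4 = 3.375.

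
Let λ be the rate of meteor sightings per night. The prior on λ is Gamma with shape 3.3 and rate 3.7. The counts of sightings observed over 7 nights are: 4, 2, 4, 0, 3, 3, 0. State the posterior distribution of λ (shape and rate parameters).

The Poisson likelihood adds the total count to the shape and the number of exposure periods to the rate. Here ∑xᵢ = 16 and n = 7, so shape 3.3→19.3 and rate 3.7→10.7.

Posterior: Gamma(shape=19.3, rate=10.7)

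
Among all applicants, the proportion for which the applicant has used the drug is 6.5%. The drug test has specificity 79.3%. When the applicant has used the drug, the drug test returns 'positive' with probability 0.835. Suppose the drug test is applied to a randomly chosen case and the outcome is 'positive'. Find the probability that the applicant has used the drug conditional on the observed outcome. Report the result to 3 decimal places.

Write H for 'the applicant has used the drug'. Prior odds H:¬H = 0.065/0.935 = 0.069519. For the 'positive' outcome, the likelihood ratio is 0.835/0.207 = 4.0338.
Posterior odds = 0.069519 × 4.0338 = 0.28043, so P(H|E) = 0.28043/(1+0.28043) = 0.219.

P(H | E) ≈ 0.219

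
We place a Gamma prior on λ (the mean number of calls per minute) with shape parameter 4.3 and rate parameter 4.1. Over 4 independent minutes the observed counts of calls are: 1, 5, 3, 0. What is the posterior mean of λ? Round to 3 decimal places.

Posterior mean ≈ 1.642

The Poisson likelihood adds the total count to the shape and the number of exposure periods to the rate. Here ∑xᵢ = 9 and n = 4, so shape 4.3→13.3 and rate 4.1→8.1.
E[λ | data] = 13.3/8.1 = 1.642.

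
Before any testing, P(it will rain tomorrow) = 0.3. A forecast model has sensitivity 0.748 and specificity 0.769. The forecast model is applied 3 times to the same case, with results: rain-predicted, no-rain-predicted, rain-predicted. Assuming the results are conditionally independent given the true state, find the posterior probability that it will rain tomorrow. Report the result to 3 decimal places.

Let H be the event that it will rain tomorrow; start with P(H) = 0.3. P('rain-predicted'|H) = 0.748, P('rain-predicted'|¬H) = 0.231.
Update on result 1 ('rain-predicted'): P(H) ← 0.748·0.3000 / (0.748·0.3000 + 0.231·0.7000) = 0.22440/0.38610 = 0.5812.
Update on result 2 ('no-rain-predicted'): P(H) ← 0.252·0.5812 / (0.252·0.5812 + 0.769·0.4188) = 0.14646/0.46852 = 0.3126.
Update on result 3 ('rain-predicted'): P(H) ← 0.748·0.3126 / (0.748·0.3126 + 0.231·0.6874) = 0.23383/0.39262 = 0.5956.

Posterior P(H) ≈ 0.596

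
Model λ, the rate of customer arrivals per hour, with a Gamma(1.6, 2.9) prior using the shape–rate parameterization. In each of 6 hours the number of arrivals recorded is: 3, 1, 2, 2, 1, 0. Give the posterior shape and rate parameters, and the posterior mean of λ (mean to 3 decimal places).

Posterior: Gamma(shape=10.6, rate=8.9); mean ≈ 1.191

Total count ∑xᵢ = 9 over n = 6 hours.
Gamma is conjugate to the Poisson likelihood: posterior is Gamma(shape = 1.6+9 = 10.6, rate = 2.9+6 = 8.9).
E[λ | data] = 10.6/8.9 = 1.191.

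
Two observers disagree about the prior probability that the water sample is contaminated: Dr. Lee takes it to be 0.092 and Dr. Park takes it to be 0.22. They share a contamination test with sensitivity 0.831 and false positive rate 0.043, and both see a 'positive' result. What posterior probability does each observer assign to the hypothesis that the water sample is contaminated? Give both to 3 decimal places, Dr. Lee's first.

Dr. Lee: 0.662; Dr. Park: 0.845

The likelihood ratio for a 'positive' result is 0.831/0.043 = 19.326.
Dr. Lee: prior odds 0.092/0.908 = 0.10132; posterior odds 1.9581; posterior probability 0.662.
Dr. Park: prior odds 0.22/0.78 = 0.28205; posterior odds 5.4508; posterior probability 0.845.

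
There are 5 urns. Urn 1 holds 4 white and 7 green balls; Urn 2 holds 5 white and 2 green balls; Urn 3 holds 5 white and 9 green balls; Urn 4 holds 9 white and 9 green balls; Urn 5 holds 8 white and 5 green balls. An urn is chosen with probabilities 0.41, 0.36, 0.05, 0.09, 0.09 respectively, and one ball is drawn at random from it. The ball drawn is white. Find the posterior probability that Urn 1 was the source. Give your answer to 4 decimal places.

Posterior probability ≈ 0.2843

P(white|Urn 1) = 0.3636; P(white|Urn 2) = 0.7143; P(white|Urn 3) = 0.3571; P(white|Urn 4) = 0.5; P(white|Urn 5) = 0.6154.
Prior × likelihood for each source: 0.41·0.3636=0.1491, 0.36·0.7143=0.2571, 0.05·0.3571=0.01786, 0.09·0.5=0.04500, 0.09·0.6154=0.05538. Summing gives P(white) = 0.52448.
P(Urn 1 | white) = 0.1491 / 0.52448 = 0.2843.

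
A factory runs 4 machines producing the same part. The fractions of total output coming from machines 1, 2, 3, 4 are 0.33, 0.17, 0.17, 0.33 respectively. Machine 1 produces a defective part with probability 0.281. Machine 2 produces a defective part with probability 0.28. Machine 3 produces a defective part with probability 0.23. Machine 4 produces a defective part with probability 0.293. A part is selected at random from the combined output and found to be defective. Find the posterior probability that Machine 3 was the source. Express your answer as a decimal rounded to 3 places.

Posterior probability ≈ 0.142

Tabulate prior·likelihood by source: [1] prior 0.33, lik 0.281, product 0.09273; [2] prior 0.17, lik 0.28, product 0.04760; [3] prior 0.17, lik 0.23, product 0.03910; [4] prior 0.33, lik 0.293, product 0.09669.
Normalizing constant = 0.27612; the posterior for Machine 3 is its product over the sum, 0.03910/0.27612 = 0.142.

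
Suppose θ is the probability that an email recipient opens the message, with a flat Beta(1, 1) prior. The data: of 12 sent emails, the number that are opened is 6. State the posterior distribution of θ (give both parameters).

Posterior: Beta(7, 7)

The binomial likelihood is conjugate to the Beta prior: with 6 successes and 6 failures, the posterior is Beta(1+6, 1+6) = Beta(7, 7).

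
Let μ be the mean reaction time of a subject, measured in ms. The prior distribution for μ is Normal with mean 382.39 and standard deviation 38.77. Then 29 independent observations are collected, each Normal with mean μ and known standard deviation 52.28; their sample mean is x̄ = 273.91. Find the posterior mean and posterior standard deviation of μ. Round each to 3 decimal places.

Prior precision 1/τ₀² = 1/38.77² = 0.00066529; data precision n/σ² = 29/52.28² = 0.0106103.
Posterior precision = 0.00066529 + 0.0106103 = 0.0112756, giving posterior SD = 1/√0.0112756 = 9.417.
Posterior mean = (0.00066529·382.39 + 0.0106103·273.91) / 0.0112756 = 280.311.

Posterior mean ≈ 280.311; posterior SD ≈ 9.417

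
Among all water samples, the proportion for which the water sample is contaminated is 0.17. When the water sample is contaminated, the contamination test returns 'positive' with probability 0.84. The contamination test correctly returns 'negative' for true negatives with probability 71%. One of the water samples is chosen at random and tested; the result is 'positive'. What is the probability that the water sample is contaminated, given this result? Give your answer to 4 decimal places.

Write H for 'the water sample is contaminated'. Prior odds H:¬H = 0.17/0.83 = 0.20482. For the 'positive' outcome, the likelihood ratio is 0.84/0.29 = 2.8966.
Posterior odds = 0.20482 × 2.8966 = 0.59327, so P(H|E) = 0.59327/(1+0.59327) = 0.3724.

P(H | E) ≈ 0.3724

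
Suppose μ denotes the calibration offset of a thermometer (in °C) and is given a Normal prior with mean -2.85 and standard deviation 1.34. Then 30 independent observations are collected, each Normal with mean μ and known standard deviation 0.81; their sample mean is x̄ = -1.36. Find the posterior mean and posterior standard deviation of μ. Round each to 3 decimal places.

Posterior mean ≈ -1.378; posterior SD ≈ 0.147

With known σ, the Normal prior is conjugate. Weight on the data is w = (n/σ²)/(n/σ² + 1/τ₀²) = 45.7247/(45.7247+0.556917) = 0.98797.
Posterior mean = w·x̄ + (1−w)·μ₀ = 0.98797·-1.36 + 0.012033·-2.85 = -1.378. Posterior variance = 1/(45.7247+0.556917) = 0.0216068, so SD = 0.147.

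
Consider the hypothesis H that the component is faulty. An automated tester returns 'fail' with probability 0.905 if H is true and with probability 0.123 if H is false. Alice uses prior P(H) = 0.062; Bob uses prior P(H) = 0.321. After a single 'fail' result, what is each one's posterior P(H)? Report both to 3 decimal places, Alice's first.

The likelihood ratio for a 'fail' result is 0.905/0.123 = 7.3577.
Alice: prior odds 0.062/0.938 = 0.066098; posterior odds 0.48633; posterior probability 0.327.
Bob: prior odds 0.321/0.679 = 0.47275; posterior odds 3.4784; posterior probability 0.777.

Alice: 0.327; Bob: 0.777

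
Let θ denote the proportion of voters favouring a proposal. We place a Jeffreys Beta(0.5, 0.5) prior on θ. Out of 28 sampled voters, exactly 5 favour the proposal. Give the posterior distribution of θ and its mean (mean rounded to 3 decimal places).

Posterior: Beta(5.5, 23.5); mean ≈ 0.190

The binomial likelihood is conjugate to the Beta prior: with 5 successes and 23 failures, the posterior is Beta(0.5+5, 0.5+23) = Beta(5.5, 23.5).
E[θ | data] = 5.5/(5.5+23.5) = 0.190.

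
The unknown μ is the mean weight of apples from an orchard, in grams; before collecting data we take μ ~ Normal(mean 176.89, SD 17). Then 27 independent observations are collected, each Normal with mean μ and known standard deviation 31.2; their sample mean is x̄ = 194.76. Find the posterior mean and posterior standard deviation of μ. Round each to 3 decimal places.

Prior precision 1/τ₀² = 1/17² = 0.00346021; data precision n/σ² = 27/31.2² = 0.0277367.
Posterior precision = 0.00346021 + 0.0277367 = 0.0311969, giving posterior SD = 1/√0.0311969 = 5.662.
Posterior mean = (0.00346021·176.89 + 0.0277367·194.76) / 0.0311969 = 192.778.

Posterior mean ≈ 192.778; posterior SD ≈ 5.662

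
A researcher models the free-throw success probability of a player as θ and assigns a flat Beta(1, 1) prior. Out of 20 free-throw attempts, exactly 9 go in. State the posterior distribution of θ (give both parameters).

Posterior: Beta(10, 12)

Observing 9 successes and 11 failures updates Beta(1, 1) by adding the success and failure counts to the two shape parameters: α = 1+9 = 10, β = 1+11 = 12.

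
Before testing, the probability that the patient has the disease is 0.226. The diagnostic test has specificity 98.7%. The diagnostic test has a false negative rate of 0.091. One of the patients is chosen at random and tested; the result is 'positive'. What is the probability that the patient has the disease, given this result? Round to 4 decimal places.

Let H be the event that the patient has the disease. P(H) = 0.226, so P(¬H) = 0.774. With E the 'positive' result, P(E|H) = 0.909 and P(E|¬H) = 0.013.
P(E) = 0.909·0.226 + 0.013·0.774 = 0.20543 + 0.010062 = 0.21550.
By Bayes' theorem, P(H|E) = 0.20543 / 0.21550 = 0.9533.

P(H | E) ≈ 0.9533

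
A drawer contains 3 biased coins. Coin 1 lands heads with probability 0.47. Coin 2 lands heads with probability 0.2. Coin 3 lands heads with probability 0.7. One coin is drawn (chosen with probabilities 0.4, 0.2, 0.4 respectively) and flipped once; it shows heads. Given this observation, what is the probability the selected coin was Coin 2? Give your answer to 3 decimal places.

P(heads|C1) = 0.47; P(heads|C2) = 0.2; P(heads|C3) = 0.7.
Prior × likelihood for each source: 0.4·0.47=0.1880, 0.2·0.2=0.04000, 0.4·0.7=0.2800. Summing gives P(heads) = 0.50800.
P(Coin 2 | heads) = 0.04000 / 0.50800 = 0.079.

Posterior probability ≈ 0.079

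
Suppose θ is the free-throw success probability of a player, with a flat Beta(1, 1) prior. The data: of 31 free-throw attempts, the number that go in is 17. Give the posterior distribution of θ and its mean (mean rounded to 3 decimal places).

Posterior: Beta(18, 15); mean ≈ 0.545

Observing 17 successes and 14 failures updates Beta(1, 1) by adding the success and failure counts to the two shape parameters: α = 1+17 = 18, β = 1+14 = 15.
Posterior mean = α/(α+β) = 18/33 = 0.545.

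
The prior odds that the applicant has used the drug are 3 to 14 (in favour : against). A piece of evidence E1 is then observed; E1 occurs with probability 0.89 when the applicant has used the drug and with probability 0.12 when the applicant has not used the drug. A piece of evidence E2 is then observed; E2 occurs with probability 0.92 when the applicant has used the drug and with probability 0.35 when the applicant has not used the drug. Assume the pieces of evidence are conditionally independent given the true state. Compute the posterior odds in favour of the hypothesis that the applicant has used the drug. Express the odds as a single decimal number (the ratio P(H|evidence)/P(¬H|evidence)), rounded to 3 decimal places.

Prior odds = 3/14 = 0.21429. In log-odds, ln(0.21429) = -1.5404.
Add log likelihood ratios: ln(7.4167) + ln(2.6286) = 2.9702.
Posterior log-odds = 1.4297, so posterior odds = exp(1.4297) = 4.1776.

Posterior odds ≈ 4.178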